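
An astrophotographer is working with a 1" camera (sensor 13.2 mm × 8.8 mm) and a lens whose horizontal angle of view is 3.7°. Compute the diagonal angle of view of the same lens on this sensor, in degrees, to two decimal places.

From the horizontal AOV: f = 13.2 / (2·tan(1.85°)) = 13.2 / 0.06460 ≈ 204.3355 mm.
Sensor diagonal = √(13.2² + 8.8²) = √251.6800 ≈ 15.8644 mm.
Diagonal AOV = 2·arctan(15.8644 / (2 × 204.3355)) = 2·arctan(0.03882) ≈ 4.4462°.

4.45°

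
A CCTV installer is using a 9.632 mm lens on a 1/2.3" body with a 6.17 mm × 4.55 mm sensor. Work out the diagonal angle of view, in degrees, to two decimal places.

43.40°

Sensor diagonal = √(6.17² + 4.55²) = √58.7714 ≈ 7.6663 mm.
Angle of view α = 2·arctan(d/2f) with d = 7.6663 mm and f = 9.632 mm.
d/2f = 0.39796; arctan(0.39796) ≈ 21.7004°, so α ≈ 43.4009°.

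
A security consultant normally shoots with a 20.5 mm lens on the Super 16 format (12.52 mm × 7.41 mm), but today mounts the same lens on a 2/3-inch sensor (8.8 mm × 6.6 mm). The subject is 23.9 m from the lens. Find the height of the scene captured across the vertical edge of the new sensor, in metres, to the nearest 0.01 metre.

7.69 m

The focal length stays 20.5 mm; the relevant sensor dimension is now h = 6.6 mm. Object distance dₒ = 23.9 m = 23900 mm.
Thin-lens field height W = h·(dₒ − f)/f = 6.6 × (23900 − 20.5)/20.5 ≈ 7688.034 mm = 7.68803 m.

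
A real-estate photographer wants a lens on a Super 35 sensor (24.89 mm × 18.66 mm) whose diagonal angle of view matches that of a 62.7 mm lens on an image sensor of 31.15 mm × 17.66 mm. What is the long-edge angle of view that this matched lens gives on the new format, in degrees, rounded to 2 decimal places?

Sensor diagonal = √(31.15² + 17.66²) = √1282.1981 ≈ 35.8078 mm.
Sensor diagonal = √(24.89² + 18.66²) = √967.7077 ≈ 31.1080 mm.
Equal diagonal AOV ⇒ f₂ = f₁ · 31.1080/35.8078 = 62.7 × 0.86875 ≈ 54.4706 mm.
Long-edge AOV on the new format = 2·arctan(24.89 / (2 × 54.4706)) = 2·arctan(0.22847) ≈ 25.7392°.

25.74°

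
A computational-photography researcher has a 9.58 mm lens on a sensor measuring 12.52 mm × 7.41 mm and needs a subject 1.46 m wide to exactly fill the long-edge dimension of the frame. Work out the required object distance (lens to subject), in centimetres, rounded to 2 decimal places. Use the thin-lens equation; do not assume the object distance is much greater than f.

112.67 cm

W: 1.46 m = 1460 mm.
Magnification m = w/W = dᵢ/dₒ; combined with 1/f = 1/dₒ + 1/dᵢ this gives dₒ = f·(1 + W/w).
dₒ = 9.58 mm × (1 + 1460/12.52) = 9.58 × 117.6134 ≈ 1126.737 mm = 112.674 cm.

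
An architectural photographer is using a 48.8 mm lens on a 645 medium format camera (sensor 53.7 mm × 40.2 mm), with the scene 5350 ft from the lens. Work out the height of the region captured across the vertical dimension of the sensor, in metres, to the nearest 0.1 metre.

1343.3 m

dₒ: 5350 ft × 304.8 mm/ft = 1630679.95 mm.
Similar triangles through the lens centre give W/dₒ = h/dᵢ; with 1/f = 1/dₒ + 1/dᵢ this gives W = h·(dₒ − f)/f.
W = 40.2 mm × (1.63068e+06 − 48.8) / 48.8 = 40.2 × 33414.5727 ≈ 1343265.823 mm = 1343.27 m.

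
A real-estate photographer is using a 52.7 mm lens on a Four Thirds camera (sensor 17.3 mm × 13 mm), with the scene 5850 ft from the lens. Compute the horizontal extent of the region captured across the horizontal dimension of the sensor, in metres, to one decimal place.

585.3 m

dₒ: 5850 ft × 304.8 mm/ft = 1783079.94 mm.
Similar triangles through the lens centre give W/dₒ = w/dᵢ; with 1/f = 1/dₒ + 1/dᵢ this gives W = w·(dₒ − f)/f.
W = 17.3 mm × (1.78308e+06 − 52.7) / 52.7 = 17.3 × 33833.5340 ≈ 585320.139 mm = 585.32 m.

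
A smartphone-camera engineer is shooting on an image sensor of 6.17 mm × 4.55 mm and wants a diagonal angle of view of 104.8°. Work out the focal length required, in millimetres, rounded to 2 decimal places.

Sensor diagonal = √(6.17² + 4.55²) = √58.7714 ≈ 7.6663 mm.
From α = 2·arctan(d/2f) we get f = d / (2·tan(α/2)).
With d = 7.6663 mm and α/2 = 52.4°, tan(α/2) ≈ 1.29853, so f ≈ 7.6663 / 2.59705 ≈ 2.9519 mm.

2.95 mm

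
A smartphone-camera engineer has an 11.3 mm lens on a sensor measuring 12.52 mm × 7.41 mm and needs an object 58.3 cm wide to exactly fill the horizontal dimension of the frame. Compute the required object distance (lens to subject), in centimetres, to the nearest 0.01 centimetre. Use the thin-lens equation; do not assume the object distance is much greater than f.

53.75 cm

W: 58.3 cm = 583 mm.
Magnification m = w/W = dᵢ/dₒ; combined with 1/f = 1/dₒ + 1/dᵢ this gives dₒ = f·(1 + W/w).
dₒ = 11.3 mm × (1 + 583/12.52) = 11.3 × 47.5655 ≈ 537.490 mm = 53.749 cm.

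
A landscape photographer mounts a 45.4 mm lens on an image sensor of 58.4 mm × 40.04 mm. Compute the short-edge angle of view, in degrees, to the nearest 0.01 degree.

47.59°

Angle of view α = 2·arctan(h/2f) with h = 40.04 mm and f = 45.4 mm.
h/2f = 0.44097; arctan(0.44097) ≈ 23.7960°, so α ≈ 47.5920°.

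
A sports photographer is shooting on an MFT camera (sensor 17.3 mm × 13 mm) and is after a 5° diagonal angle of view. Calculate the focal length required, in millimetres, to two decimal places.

247.82 mm

Sensor diagonal = √(17.3² + 13²) = √468.2900 ≈ 21.6400 mm.
From α = 2·arctan(d/2f) we get f = d / (2·tan(α/2)).
With d = 21.6400 mm and α/2 = 2.5°, tan(α/2) ≈ 0.04366, so f ≈ 21.6400 / 0.08732 ≈ 247.8188 mm.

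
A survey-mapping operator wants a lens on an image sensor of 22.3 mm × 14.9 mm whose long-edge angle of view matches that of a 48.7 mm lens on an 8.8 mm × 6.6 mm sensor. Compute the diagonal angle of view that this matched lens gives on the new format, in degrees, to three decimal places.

12.403°

Equal long-edge AOV ⇒ f₂ = f₁ · 22.3/8.8 = 48.7 × 2.53409 ≈ 123.4102 mm.
Sensor diagonal = √(22.3² + 14.9²) = √719.3000 ≈ 26.8198 mm.
Diagonal AOV on the new format = 2·arctan(26.8198 / (2 × 123.4102)) = 2·arctan(0.10866) ≈ 12.4030°.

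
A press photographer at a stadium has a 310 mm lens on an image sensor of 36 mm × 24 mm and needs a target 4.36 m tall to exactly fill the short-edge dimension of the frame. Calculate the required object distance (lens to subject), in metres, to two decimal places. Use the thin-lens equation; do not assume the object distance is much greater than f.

56.63 m

W: 4.36 m = 4360 mm.
Magnification m = h/W = dᵢ/dₒ; combined with 1/f = 1/dₒ + 1/dᵢ this gives dₒ = f·(1 + W/h).
dₒ = 310 mm × (1 + 4360/24) = 310 × 182.6667 ≈ 56626.667 mm = 56.6267 m.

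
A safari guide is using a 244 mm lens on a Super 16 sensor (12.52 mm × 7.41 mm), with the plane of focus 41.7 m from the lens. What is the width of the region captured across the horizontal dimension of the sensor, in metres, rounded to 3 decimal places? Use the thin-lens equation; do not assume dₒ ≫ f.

dₒ: 41.7 m = 41700 mm.
Similar triangles through the lens centre give W/dₒ = w/dᵢ; with 1/f = 1/dₒ + 1/dᵢ this gives W = w·(dₒ − f)/f.
W = 12.52 mm × (41700 − 244) / 244 = 12.52 × 169.9016 ≈ 2127.169 mm = 2.12717 m.

2.127 m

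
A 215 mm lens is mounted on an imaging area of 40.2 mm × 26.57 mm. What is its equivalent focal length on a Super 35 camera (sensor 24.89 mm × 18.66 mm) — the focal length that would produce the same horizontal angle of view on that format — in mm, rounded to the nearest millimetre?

Equal angle of view means equal width/f ratio, so f₂ = f₁ · (width₂/width₁) = 215 × 24.89/40.2.
f₂ = 215 × 0.61915 ≈ 133.118 mm.

133 mm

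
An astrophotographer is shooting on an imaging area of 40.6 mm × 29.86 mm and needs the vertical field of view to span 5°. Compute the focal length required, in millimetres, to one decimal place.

From α = 2·arctan(h/2f) we get f = h / (2·tan(α/2)).
With h = 29.86 mm and α/2 = 2.5°, tan(α/2) ≈ 0.04366, so f ≈ 29.86 / 0.08732 ≈ 341.9532 mm.

342.0 mm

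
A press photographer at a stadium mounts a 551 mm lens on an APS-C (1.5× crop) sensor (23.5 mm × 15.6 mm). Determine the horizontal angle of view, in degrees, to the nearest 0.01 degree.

Angle of view α = 2·arctan(w/2f) with w = 23.5 mm and f = 551 mm.
w/2f = 0.02132; arctan(0.02132) ≈ 1.2216°, so α ≈ 2.4433°.

2.44°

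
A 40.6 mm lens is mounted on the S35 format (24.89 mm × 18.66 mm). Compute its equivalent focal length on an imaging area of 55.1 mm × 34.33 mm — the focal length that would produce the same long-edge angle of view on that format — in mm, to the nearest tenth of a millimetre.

Equal angle of view means equal width/f ratio, so f₂ = f₁ · (width₂/width₁) = 40.6 × 55.1/24.89.
f₂ = 40.6 × 2.21374 ≈ 89.878 mm.

89.9 mm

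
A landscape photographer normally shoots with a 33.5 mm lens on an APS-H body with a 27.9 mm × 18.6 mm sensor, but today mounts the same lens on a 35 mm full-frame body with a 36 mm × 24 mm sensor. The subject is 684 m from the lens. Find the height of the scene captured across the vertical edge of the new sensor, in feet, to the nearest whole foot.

The focal length stays 33.5 mm; the relevant sensor dimension is now h = 24 mm. Object distance dₒ = 684 m = 684000 mm.
Thin-lens field height W = h·(dₒ − f)/f = 24 × (684000 − 33.5)/33.5 ≈ 490005.851 mm = 490005.851/304.8 ft = 1607.63 ft.

1608 ft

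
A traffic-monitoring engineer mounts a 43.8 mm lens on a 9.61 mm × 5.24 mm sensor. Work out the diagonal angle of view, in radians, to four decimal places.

Sensor diagonal = √(9.61² + 5.24²) = √119.8097 ≈ 10.9458 mm.
Angle of view α = 2·arctan(d/2f) with d = 10.9458 mm and f = 43.8 mm.
d/2f = 0.12495; arctan(0.12495) ≈ 0.1243 rad, so α ≈ 0.2486 rad.

0.2486 rad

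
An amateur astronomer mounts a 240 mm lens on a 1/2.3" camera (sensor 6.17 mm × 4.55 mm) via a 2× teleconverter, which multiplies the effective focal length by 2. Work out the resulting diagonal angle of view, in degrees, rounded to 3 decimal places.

Effective focal length f = 240 × 2 = 480 mm.
Sensor diagonal = √(6.17² + 4.55²) = √58.7714 ≈ 7.6663 mm.
α = 2·arctan(7.666 / (2 × 480)) = 2·arctan(0.00799) ≈ 0.9151°.

0.915°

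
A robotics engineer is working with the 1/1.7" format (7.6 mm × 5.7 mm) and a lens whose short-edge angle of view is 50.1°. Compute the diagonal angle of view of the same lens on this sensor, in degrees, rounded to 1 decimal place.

From the short-edge AOV: f = 5.7 / (2·tan(25.05°)) = 5.7 / 0.93474 ≈ 6.0979 mm.
Sensor diagonal = √(7.6² + 5.7²) = √90.2500 ≈ 9.5000 mm.
Diagonal AOV = 2·arctan(9.5000 / (2 × 6.0979)) = 2·arctan(0.77895) ≈ 75.8337°.

75.8°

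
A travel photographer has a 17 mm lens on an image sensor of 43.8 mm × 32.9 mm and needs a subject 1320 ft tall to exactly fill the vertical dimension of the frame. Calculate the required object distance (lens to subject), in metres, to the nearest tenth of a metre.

207.9 m

W: 1320 ft × 304.8 mm/ft = 402335.99 mm.
Magnification m = h/W = dᵢ/dₒ; combined with 1/f = 1/dₒ + 1/dᵢ this gives dₒ = f·(1 + W/h).
dₒ = 17 mm × (1 + 402336/32.9) = 17 × 12230.0574 ≈ 207910.975 mm = 207.911 m.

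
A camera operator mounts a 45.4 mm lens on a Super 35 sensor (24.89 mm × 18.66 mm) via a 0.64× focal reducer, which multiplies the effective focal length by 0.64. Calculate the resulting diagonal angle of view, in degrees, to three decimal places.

56.321°

Effective focal length f = 45.4 × 0.64 = 29.056 mm.
Sensor diagonal = √(24.89² + 18.66²) = √967.7077 ≈ 31.1080 mm.
α = 2·arctan(31.108 / (2 × 29.056)) = 2·arctan(0.53531) ≈ 56.3213°.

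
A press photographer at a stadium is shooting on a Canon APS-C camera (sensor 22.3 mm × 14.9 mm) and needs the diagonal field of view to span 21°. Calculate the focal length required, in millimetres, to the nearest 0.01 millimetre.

72.35 mm

Sensor diagonal = √(22.3² + 14.9²) = √719.3000 ≈ 26.8198 mm.
From α = 2·arctan(d/2f) we get f = d / (2·tan(α/2)).
With d = 26.8198 mm and α/2 = 10.5°, tan(α/2) ≈ 0.18534, so f ≈ 26.8198 / 0.37068 ≈ 72.3533 mm.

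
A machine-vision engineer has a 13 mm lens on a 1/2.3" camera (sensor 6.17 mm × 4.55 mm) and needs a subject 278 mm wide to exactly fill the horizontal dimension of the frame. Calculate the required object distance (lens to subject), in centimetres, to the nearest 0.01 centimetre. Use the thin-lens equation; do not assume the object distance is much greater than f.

59.87 cm

Magnification m = w/W = dᵢ/dₒ; combined with 1/f = 1/dₒ + 1/dᵢ this gives dₒ = f·(1 + W/w).
dₒ = 13 mm × (1 + 278/6.17) = 13 × 46.0567 ≈ 598.737 mm = 59.8737 cm.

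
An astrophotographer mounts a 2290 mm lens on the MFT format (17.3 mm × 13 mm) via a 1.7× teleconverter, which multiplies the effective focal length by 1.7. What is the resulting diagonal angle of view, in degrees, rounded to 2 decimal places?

Effective focal length f = 2290 × 1.7 = 3893 mm.
Sensor diagonal = √(17.3² + 13²) = √468.2900 ≈ 21.6400 mm.
α = 2·arctan(21.640 / (2 × 3893)) = 2·arctan(0.00278) ≈ 0.3185°.

0.32°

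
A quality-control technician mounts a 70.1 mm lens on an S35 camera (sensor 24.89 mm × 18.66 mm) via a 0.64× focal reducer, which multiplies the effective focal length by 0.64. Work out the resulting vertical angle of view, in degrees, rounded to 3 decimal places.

23.496°

Effective focal length f = 70.1 × 0.64 = 44.864 mm.
α = 2·arctan(18.66 / (2 × 44.864)) = 2·arctan(0.20796) ≈ 23.4958°.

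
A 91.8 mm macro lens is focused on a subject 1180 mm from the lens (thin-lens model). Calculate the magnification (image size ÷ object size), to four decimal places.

Thin lens: 1/f = 1/dₒ + 1/dᵢ → 1/dᵢ = 1/91.8 − 1/1180 = 0.0100458 mm⁻¹, so dᵢ ≈ 99.5442 mm.
Magnification m = dᵢ/dₒ = 99.5442/1180 ≈ 0.08436.

0.0844×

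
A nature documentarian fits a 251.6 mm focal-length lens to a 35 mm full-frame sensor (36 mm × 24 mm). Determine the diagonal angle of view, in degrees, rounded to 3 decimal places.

9.829°

Sensor diagonal = √(36² + 24²) = √1872.0000 ≈ 43.2666 mm.
Angle of view α = 2·arctan(d/2f) with d = 43.2666 mm and f = 251.6 mm.
d/2f = 0.08598; arctan(0.08598) ≈ 4.9144°, so α ≈ 9.8287°.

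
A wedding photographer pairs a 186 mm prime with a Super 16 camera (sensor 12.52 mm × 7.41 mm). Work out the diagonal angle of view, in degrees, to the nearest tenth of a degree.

Sensor diagonal = √(12.52² + 7.41²) = √211.6585 ≈ 14.5485 mm.
Angle of view α = 2·arctan(d/2f) with d = 14.5485 mm and f = 186 mm.
d/2f = 0.03911; arctan(0.03911) ≈ 2.2396°, so α ≈ 4.4793°.

4.5°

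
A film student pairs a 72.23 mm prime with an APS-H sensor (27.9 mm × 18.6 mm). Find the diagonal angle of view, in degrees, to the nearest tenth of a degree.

Sensor diagonal = √(27.9² + 18.6²) = √1124.3700 ≈ 33.5316 mm.
Angle of view α = 2·arctan(d/2f) with d = 33.5316 mm and f = 72.23 mm.
d/2f = 0.23212; arctan(0.23212) ≈ 13.0679°, so α ≈ 26.1358°.

26.1°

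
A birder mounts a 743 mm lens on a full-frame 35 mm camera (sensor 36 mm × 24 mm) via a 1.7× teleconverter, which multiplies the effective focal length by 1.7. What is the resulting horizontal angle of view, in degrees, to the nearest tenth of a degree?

Effective focal length f = 743 × 1.7 = 1263.1 mm.
α = 2·arctan(36 / (2 × 1263.1)) = 2·arctan(0.01425) ≈ 1.6329°.

1.6°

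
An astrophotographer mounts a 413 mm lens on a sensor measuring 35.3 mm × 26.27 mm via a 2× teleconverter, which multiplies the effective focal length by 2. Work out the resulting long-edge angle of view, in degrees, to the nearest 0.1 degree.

2.4°

Effective focal length f = 413 × 2 = 826 mm.
α = 2·arctan(35.3 / (2 × 826)) = 2·arctan(0.02137) ≈ 2.4482°.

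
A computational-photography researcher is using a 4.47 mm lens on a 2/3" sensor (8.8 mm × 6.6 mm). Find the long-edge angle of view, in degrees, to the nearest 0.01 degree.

89.10°

Angle of view α = 2·arctan(w/2f) with w = 8.8 mm and f = 4.47 mm.
w/2f = 0.98434; arctan(0.98434) ≈ 44.5478°, so α ≈ 89.0957°.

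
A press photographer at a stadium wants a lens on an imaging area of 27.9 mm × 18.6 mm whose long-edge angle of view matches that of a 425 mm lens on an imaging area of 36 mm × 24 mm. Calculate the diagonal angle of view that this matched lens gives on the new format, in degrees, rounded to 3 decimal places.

Equal long-edge AOV ⇒ f₂ = f₁ · 27.9/36 = 425 × 0.77500 ≈ 329.3750 mm.
Sensor diagonal = √(27.9² + 18.6²) = √1124.3700 ≈ 33.5316 mm.
Diagonal AOV on the new format = 2·arctan(33.5316 / (2 × 329.3750)) = 2·arctan(0.05090) ≈ 5.8279°.

5.828°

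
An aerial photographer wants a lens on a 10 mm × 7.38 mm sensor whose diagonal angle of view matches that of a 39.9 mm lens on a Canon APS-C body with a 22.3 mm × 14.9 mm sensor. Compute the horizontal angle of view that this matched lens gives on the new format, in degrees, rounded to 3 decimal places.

Sensor diagonal = √(22.3² + 14.9²) = √719.3000 ≈ 26.8198 mm.
Sensor diagonal = √(10² + 7.38²) = √154.4644 ≈ 12.4284 mm.
Equal diagonal AOV ⇒ f₂ = f₁ · 12.4284/26.8198 = 39.9 × 0.46340 ≈ 18.4898 mm.
Horizontal AOV on the new format = 2·arctan(10 / (2 × 18.4898)) = 2·arctan(0.27042) ≈ 30.2639°.

30.264°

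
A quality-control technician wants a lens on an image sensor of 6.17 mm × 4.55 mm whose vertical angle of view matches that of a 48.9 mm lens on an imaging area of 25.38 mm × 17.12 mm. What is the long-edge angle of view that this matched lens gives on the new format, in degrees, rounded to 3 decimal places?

Equal vertical AOV ⇒ f₂ = f₁ · 4.55/17.12 = 48.9 × 0.26577 ≈ 12.9962 mm.
Long-edge AOV on the new format = 2·arctan(6.17 / (2 × 12.9962)) = 2·arctan(0.23738) ≈ 26.7071°.

26.707°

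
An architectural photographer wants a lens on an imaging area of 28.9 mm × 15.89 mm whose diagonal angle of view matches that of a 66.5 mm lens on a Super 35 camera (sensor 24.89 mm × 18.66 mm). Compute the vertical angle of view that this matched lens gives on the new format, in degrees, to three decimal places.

12.859°

Sensor diagonal = √(24.89² + 18.66²) = √967.7077 ≈ 31.1080 mm.
Sensor diagonal = √(28.9² + 15.89²) = √1087.7021 ≈ 32.9803 mm.
Equal diagonal AOV ⇒ f₂ = f₁ · 32.9803/31.1080 = 66.5 × 1.06019 ≈ 70.5025 mm.
Vertical AOV on the new format = 2·arctan(15.89 / (2 × 70.5025)) = 2·arctan(0.11269) ≈ 12.8592°.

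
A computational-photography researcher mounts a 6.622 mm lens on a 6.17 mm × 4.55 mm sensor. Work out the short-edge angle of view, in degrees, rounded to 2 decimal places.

37.92°

Angle of view α = 2·arctan(h/2f) with h = 4.55 mm and f = 6.622 mm.
h/2f = 0.34355; arctan(0.34355) ≈ 18.9603°, so α ≈ 37.9205°.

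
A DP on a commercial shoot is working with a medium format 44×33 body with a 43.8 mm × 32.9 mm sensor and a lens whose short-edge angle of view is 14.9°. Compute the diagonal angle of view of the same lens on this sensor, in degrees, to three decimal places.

24.567°

From the short-edge AOV: f = 32.9 / (2·tan(7.45°)) = 32.9 / 0.26153 ≈ 125.7984 mm.
Sensor diagonal = √(43.8² + 32.9²) = √3000.8500 ≈ 54.7800 mm.
Diagonal AOV = 2·arctan(54.7800 / (2 × 125.7984)) = 2·arctan(0.21773) ≈ 24.5665°.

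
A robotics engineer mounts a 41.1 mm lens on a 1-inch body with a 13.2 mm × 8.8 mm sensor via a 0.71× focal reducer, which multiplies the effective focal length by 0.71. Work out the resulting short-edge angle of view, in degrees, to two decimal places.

Effective focal length f = 41.1 × 0.71 = 29.181 mm.
α = 2·arctan(8.8 / (2 × 29.181)) = 2·arctan(0.15078) ≈ 17.1493°.

17.15°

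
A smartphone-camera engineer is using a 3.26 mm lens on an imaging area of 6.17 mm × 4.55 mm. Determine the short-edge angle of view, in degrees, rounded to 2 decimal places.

69.82°

Angle of view α = 2·arctan(h/2f) with h = 4.55 mm and f = 3.26 mm.
h/2f = 0.69785; arctan(0.69785) ≈ 34.9094°, so α ≈ 69.8187°.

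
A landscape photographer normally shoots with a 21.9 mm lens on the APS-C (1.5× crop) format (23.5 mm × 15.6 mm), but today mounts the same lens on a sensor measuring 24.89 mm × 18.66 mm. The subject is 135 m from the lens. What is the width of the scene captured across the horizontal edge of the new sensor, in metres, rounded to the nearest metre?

153 m

The focal length stays 21.9 mm; the relevant sensor dimension is now w = 24.89 mm. Object distance dₒ = 135 m = 135000 mm.
Thin-lens field width W = w·(dₒ − f)/f = 24.89 × (135000 − 21.9)/21.9 ≈ 153406.617 mm = 153.407 m.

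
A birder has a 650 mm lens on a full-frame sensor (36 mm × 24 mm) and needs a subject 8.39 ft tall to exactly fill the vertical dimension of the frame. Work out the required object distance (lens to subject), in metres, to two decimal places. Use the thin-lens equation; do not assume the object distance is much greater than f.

W: 8.39 ft × 304.8 mm/ft = 2557.27 mm.
Magnification m = h/W = dᵢ/dₒ; combined with 1/f = 1/dₒ + 1/dᵢ this gives dₒ = f·(1 + W/h).
dₒ = 650 mm × (1 + 2557.27/24) = 650 × 107.5530 ≈ 69909.448 mm = 69.9094 m.

69.91 m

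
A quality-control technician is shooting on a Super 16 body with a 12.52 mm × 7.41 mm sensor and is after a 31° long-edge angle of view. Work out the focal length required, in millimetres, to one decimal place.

From α = 2·arctan(w/2f) we get f = w / (2·tan(α/2)).
With w = 12.52 mm and α/2 = 15.5°, tan(α/2) ≈ 0.27732, so f ≈ 12.52 / 0.55465 ≈ 22.5728 mm.

22.6 mm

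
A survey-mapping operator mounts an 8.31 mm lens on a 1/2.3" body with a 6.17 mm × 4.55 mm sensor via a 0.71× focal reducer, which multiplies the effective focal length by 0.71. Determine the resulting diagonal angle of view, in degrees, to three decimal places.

66.021°

Effective focal length f = 8.31 × 0.71 = 5.9001 mm.
Sensor diagonal = √(6.17² + 4.55²) = √58.7714 ≈ 7.6663 mm.
α = 2·arctan(7.666 / (2 × 5.9001)) = 2·arctan(0.64967) ≈ 66.0212°.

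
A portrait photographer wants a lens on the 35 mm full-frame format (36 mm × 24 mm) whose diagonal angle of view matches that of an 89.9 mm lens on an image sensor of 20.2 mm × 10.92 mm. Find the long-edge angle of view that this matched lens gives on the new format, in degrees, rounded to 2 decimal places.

Sensor diagonal = √(20.2² + 10.92²) = √527.2864 ≈ 22.9627 mm.
Sensor diagonal = √(36² + 24²) = √1872.0000 ≈ 43.2666 mm.
Equal diagonal AOV ⇒ f₂ = f₁ · 43.2666/22.9627 = 89.9 × 1.88421 ≈ 169.3906 mm.
Long-edge AOV on the new format = 2·arctan(36 / (2 × 169.3906)) = 2·arctan(0.10626) ≈ 12.1313°.

12.13°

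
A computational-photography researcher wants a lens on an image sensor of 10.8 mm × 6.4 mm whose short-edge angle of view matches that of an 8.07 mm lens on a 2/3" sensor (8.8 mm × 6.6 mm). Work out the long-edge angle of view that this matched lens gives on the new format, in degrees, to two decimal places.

69.22°

Equal short-edge AOV ⇒ f₂ = f₁ · 6.4/6.6 = 8.07 × 0.96970 ≈ 7.8255 mm.
Long-edge AOV on the new format = 2·arctan(10.8 / (2 × 7.8255)) = 2·arctan(0.69006) ≈ 69.2157°.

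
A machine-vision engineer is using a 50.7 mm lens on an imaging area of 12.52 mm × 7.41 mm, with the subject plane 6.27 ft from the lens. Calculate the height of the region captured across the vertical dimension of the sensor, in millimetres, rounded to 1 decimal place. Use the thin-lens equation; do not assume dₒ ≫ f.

271.9 mm

dₒ: 6.27 ft × 304.8 mm/ft = 1911.10 mm.
Similar triangles through the lens centre give W/dₒ = h/dᵢ; with 1/f = 1/dₒ + 1/dᵢ this gives W = h·(dₒ − f)/f.
W = 7.41 mm × (1911.1 − 50.7) / 50.7 = 7.41 × 36.6942 ≈ 271.904 mm.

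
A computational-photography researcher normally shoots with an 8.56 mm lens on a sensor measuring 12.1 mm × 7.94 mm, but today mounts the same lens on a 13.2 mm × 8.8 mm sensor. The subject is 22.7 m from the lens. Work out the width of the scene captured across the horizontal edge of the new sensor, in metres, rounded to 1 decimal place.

35.0 m

The focal length stays 8.56 mm; the relevant sensor dimension is now w = 13.2 mm. Object distance dₒ = 22.7 m = 22700 mm.
Thin-lens field width W = w·(dₒ − f)/f = 13.2 × (22700 − 8.56)/8.56 ≈ 34991.473 mm = 34.9915 m.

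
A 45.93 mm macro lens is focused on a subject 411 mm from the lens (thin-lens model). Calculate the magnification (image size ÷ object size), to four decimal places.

Thin lens: 1/f = 1/dₒ + 1/dᵢ → 1/dᵢ = 1/45.93 − 1/411 = 0.0193392 mm⁻¹, so dᵢ ≈ 51.7085 mm.
Magnification m = dᵢ/dₒ = 51.7085/411 ≈ 0.12581.

0.1258×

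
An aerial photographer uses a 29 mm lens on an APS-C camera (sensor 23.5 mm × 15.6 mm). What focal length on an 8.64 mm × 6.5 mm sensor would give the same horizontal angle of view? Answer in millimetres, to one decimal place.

Equal angle of view means equal width/f ratio, so f₂ = f₁ · (width₂/width₁) = 29 × 8.64/23.5.
f₂ = 29 × 0.36766 ≈ 10.662 mm.

10.7 mm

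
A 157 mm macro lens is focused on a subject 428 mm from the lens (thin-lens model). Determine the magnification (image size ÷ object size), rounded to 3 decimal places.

0.579×

Thin lens: 1/f = 1/dₒ + 1/dᵢ → 1/dᵢ = 1/157 − 1/428 = 0.0040330 mm⁻¹, so dᵢ ≈ 247.9557 mm.
Magnification m = dᵢ/dₒ = 247.9557/428 ≈ 0.57934.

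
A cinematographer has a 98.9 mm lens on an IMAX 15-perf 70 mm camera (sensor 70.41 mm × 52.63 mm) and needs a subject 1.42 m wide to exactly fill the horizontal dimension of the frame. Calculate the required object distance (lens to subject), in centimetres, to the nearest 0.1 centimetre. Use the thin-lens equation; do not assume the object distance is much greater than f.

W: 1.42 m = 1420 mm.
Magnification m = w/W = dᵢ/dₒ; combined with 1/f = 1/dₒ + 1/dᵢ this gives dₒ = f·(1 + W/w).
dₒ = 98.9 mm × (1 + 1420/70.41) = 98.9 × 21.1676 ≈ 2093.475 mm = 209.347 cm.

209.3 cm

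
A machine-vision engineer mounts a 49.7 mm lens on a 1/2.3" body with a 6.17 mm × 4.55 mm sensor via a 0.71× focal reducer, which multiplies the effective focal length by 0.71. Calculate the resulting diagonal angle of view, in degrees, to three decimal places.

Effective focal length f = 49.7 × 0.71 = 35.287 mm.
Sensor diagonal = √(6.17² + 4.55²) = √58.7714 ≈ 7.6663 mm.
α = 2·arctan(7.666 / (2 × 35.287)) = 2·arctan(0.10863) ≈ 12.3991°.

12.399°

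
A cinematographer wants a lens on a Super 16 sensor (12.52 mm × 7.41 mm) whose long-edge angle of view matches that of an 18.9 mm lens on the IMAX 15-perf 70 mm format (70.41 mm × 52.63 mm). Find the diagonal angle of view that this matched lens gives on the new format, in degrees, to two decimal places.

130.41°

Equal long-edge AOV ⇒ f₂ = f₁ · 12.52/70.41 = 18.9 × 0.17782 ≈ 3.3607 mm.
Sensor diagonal = √(12.52² + 7.41²) = √211.6585 ≈ 14.5485 mm.
Diagonal AOV on the new format = 2·arctan(14.5485 / (2 × 3.3607)) = 2·arctan(2.16449) ≈ 130.4059°.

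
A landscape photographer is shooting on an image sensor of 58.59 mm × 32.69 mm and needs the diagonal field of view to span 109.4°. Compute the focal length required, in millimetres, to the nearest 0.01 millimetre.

Sensor diagonal = √(58.59² + 32.69²) = √4501.4242 ≈ 67.0927 mm.
From α = 2·arctan(d/2f) we get f = d / (2·tan(α/2)).
With d = 67.0927 mm and α/2 = 54.7°, tan(α/2) ≈ 1.41235, so f ≈ 67.0927 / 2.82470 ≈ 23.7521 mm.

23.75 mm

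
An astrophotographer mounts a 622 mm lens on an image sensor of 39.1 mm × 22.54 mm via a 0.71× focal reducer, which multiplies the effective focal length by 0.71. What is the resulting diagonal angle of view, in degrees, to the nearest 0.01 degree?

5.85°

Effective focal length f = 622 × 0.71 = 441.62 mm.
Sensor diagonal = √(39.1² + 22.54²) = √2036.8616 ≈ 45.1316 mm.
α = 2·arctan(45.132 / (2 × 441.62)) = 2·arctan(0.05110) ≈ 5.8503°.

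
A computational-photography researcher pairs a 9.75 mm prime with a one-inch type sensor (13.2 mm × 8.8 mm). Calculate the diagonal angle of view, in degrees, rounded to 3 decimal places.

Sensor diagonal = √(13.2² + 8.8²) = √251.6800 ≈ 15.8644 mm.
Angle of view α = 2·arctan(d/2f) with d = 15.8644 mm and f = 9.75 mm.
d/2f = 0.81356; arctan(0.81356) ≈ 39.1304°, so α ≈ 78.2609°.

78.261°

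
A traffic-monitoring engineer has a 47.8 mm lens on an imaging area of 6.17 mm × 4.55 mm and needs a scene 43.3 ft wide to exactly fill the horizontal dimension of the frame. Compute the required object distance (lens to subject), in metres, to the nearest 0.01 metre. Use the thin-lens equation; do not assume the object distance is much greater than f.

102.29 m

W: 43.3 ft × 304.8 mm/ft = 13197.84 mm.
Magnification m = w/W = dᵢ/dₒ; combined with 1/f = 1/dₒ + 1/dᵢ this gives dₒ = f·(1 + W/w).
dₒ = 47.8 mm × (1 + 13197.8/6.17) = 47.8 × 2140.0340 ≈ 102293.624 mm = 102.294 m.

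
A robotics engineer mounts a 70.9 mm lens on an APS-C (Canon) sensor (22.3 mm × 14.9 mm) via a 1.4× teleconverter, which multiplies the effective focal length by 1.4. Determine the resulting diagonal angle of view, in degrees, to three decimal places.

15.388°

Effective focal length f = 70.9 × 1.4 = 99.26 mm.
Sensor diagonal = √(22.3² + 14.9²) = √719.3000 ≈ 26.8198 mm.
α = 2·arctan(26.820 / (2 × 99.26)) = 2·arctan(0.13510) ≈ 15.3880°.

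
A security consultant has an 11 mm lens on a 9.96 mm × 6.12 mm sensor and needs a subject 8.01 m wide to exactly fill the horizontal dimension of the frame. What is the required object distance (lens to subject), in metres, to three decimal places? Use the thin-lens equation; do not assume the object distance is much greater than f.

W: 8.01 m = 8010 mm.
Magnification m = w/W = dᵢ/dₒ; combined with 1/f = 1/dₒ + 1/dᵢ this gives dₒ = f·(1 + W/w).
dₒ = 11 mm × (1 + 8010/9.96) = 11 × 805.2169 ≈ 8857.386 mm = 8.85739 m.

8.857 m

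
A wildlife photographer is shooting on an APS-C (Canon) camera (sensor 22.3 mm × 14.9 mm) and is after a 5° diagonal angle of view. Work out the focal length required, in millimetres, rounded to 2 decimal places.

307.14 mm

Sensor diagonal = √(22.3² + 14.9²) = √719.3000 ≈ 26.8198 mm.
From α = 2·arctan(d/2f) we get f = d / (2·tan(α/2)).
With d = 26.8198 mm and α/2 = 2.5°, tan(α/2) ≈ 0.04366, so f ≈ 26.8198 / 0.08732 ≈ 307.1368 mm.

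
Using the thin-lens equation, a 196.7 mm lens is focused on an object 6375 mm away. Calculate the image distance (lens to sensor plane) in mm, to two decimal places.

202.96 mm

1/dᵢ = 1/f − 1/dₒ = 1/196.7 − 1/6375 = 0.0049270 mm⁻¹.
dᵢ = 1/0.0049270 ≈ 202.9624 mm.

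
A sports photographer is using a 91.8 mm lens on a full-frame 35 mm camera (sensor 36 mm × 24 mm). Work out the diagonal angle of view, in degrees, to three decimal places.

26.520°

Sensor diagonal = √(36² + 24²) = √1872.0000 ≈ 43.2666 mm.
Angle of view α = 2·arctan(d/2f) with d = 43.2666 mm and f = 91.8 mm.
d/2f = 0.23566; arctan(0.23566) ≈ 13.2602°, so α ≈ 26.5204°.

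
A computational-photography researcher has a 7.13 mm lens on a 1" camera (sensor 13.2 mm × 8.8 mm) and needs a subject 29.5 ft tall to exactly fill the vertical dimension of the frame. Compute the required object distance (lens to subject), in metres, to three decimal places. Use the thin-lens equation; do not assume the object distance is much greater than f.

W: 29.5 ft × 304.8 mm/ft = 8991.60 mm.
Magnification m = h/W = dᵢ/dₒ; combined with 1/f = 1/dₒ + 1/dᵢ this gives dₒ = f·(1 + W/h).
dₒ = 7.13 mm × (1 + 8991.6/8.8) = 7.13 × 1022.7727 ≈ 7292.369 mm = 7.29237 m.

7.292 m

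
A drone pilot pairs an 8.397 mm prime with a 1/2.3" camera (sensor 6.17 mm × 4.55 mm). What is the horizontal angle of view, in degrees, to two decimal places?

Angle of view α = 2·arctan(w/2f) with w = 6.17 mm and f = 8.397 mm.
w/2f = 0.36739; arctan(0.36739) ≈ 20.1730°, so α ≈ 40.3460°.

40.35°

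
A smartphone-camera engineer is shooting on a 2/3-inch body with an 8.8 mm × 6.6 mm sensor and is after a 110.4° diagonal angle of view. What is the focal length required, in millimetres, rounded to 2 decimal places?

Sensor diagonal = √(8.8² + 6.6²) = √121.0000 ≈ 11.0000 mm.
From α = 2·arctan(d/2f) we get f = d / (2·tan(α/2)).
With d = 11.0000 mm and α/2 = 55.2°, tan(α/2) ≈ 1.43881, so f ≈ 11.0000 / 2.87762 ≈ 3.8226 mm.

3.82 mm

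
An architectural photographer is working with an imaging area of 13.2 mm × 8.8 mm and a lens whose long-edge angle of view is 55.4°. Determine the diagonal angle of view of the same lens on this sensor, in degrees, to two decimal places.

64.50°

From the long-edge AOV: f = 13.2 / (2·tan(27.7°)) = 13.2 / 1.05002 ≈ 12.5711 mm.
Sensor diagonal = √(13.2² + 8.8²) = √251.6800 ≈ 15.8644 mm.
Diagonal AOV = 2·arctan(15.8644 / (2 × 12.5711)) = 2·arctan(0.63099) ≈ 64.5027°.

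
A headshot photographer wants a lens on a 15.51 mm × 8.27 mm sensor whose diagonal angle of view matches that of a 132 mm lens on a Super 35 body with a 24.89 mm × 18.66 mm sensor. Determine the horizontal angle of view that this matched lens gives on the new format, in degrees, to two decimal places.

11.87°

Sensor diagonal = √(24.89² + 18.66²) = √967.7077 ≈ 31.1080 mm.
Sensor diagonal = √(15.51² + 8.27²) = √308.9530 ≈ 17.5771 mm.
Equal diagonal AOV ⇒ f₂ = f₁ · 17.5771/31.1080 = 132 × 0.56503 ≈ 74.5844 mm.
Horizontal AOV on the new format = 2·arctan(15.51 / (2 × 74.5844)) = 2·arctan(0.10398) ≈ 11.8721°.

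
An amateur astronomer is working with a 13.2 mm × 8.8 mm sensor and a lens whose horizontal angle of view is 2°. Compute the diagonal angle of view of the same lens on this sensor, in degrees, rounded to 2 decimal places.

From the horizontal AOV: f = 13.2 / (2·tan(1°)) = 13.2 / 0.03491 ≈ 378.1137 mm.
Sensor diagonal = √(13.2² + 8.8²) = √251.6800 ≈ 15.8644 mm.
Diagonal AOV = 2·arctan(15.8644 / (2 × 378.1137)) = 2·arctan(0.02098) ≈ 2.4036°.

2.40°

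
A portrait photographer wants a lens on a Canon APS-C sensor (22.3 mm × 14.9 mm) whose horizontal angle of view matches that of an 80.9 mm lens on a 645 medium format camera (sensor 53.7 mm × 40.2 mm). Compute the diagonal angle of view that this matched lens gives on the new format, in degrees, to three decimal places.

43.520°

Equal horizontal AOV ⇒ f₂ = f₁ · 22.3/53.7 = 80.9 × 0.41527 ≈ 33.5953 mm.
Sensor diagonal = √(22.3² + 14.9²) = √719.3000 ≈ 26.8198 mm.
Diagonal AOV on the new format = 2·arctan(26.8198 / (2 × 33.5953)) = 2·arctan(0.39916) ≈ 43.5197°.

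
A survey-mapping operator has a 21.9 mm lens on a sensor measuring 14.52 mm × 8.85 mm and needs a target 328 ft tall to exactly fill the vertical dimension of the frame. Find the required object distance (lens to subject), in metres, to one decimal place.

W: 328 ft × 304.8 mm/ft = 99974.40 mm.
Magnification m = h/W = dᵢ/dₒ; combined with 1/f = 1/dₒ + 1/dᵢ this gives dₒ = f·(1 + W/h).
dₒ = 21.9 mm × (1 + 99974.4/8.85) = 21.9 × 11297.5420 ≈ 247416.170 mm = 247.416 m.

247.4 m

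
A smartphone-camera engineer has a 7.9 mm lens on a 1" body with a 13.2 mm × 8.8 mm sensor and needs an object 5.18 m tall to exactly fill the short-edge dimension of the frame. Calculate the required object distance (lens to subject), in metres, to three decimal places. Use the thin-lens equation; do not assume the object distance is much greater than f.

4.658 m

W: 5.18 m = 5180 mm.
Magnification m = h/W = dᵢ/dₒ; combined with 1/f = 1/dₒ + 1/dᵢ this gives dₒ = f·(1 + W/h).
dₒ = 7.9 mm × (1 + 5180/8.8) = 7.9 × 589.6364 ≈ 4658.127 mm = 4.65813 m.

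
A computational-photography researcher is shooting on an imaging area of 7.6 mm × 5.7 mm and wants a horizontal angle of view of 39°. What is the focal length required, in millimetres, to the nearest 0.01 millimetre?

From α = 2·arctan(w/2f) we get f = w / (2·tan(α/2)).
With w = 7.6 mm and α/2 = 19.5°, tan(α/2) ≈ 0.35412, so f ≈ 7.6 / 0.70824 ≈ 10.7309 mm.

10.73 mm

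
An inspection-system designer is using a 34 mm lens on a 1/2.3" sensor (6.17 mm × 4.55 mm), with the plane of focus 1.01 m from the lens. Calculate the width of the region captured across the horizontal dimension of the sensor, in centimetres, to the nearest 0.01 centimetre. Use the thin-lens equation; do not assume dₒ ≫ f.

dₒ: 1.01 m = 1010 mm.
Similar triangles through the lens centre give W/dₒ = w/dᵢ; with 1/f = 1/dₒ + 1/dᵢ this gives W = w·(dₒ − f)/f.
W = 6.17 mm × (1010 − 34) / 34 = 6.17 × 28.7059 ≈ 177.115 mm = 17.7115 cm.

17.71 cm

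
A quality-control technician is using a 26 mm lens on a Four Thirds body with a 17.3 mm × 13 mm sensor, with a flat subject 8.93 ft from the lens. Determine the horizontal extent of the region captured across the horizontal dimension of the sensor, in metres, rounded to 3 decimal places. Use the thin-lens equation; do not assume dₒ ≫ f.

dₒ: 8.93 ft × 304.8 mm/ft = 2721.86 mm.
Similar triangles through the lens centre give W/dₒ = w/dᵢ; with 1/f = 1/dₒ + 1/dᵢ this gives W = w·(dₒ − f)/f.
W = 17.3 mm × (2721.86 − 26) / 26 = 17.3 × 103.6871 ≈ 1793.786 mm = 1.79379 m.

1.794 m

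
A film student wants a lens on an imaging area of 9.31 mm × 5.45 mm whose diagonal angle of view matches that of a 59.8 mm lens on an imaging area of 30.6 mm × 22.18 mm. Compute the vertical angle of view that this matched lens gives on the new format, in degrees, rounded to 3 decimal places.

18.140°

Sensor diagonal = √(30.6² + 22.18²) = √1428.3124 ≈ 37.7930 mm.
Sensor diagonal = √(9.31² + 5.45²) = √116.3786 ≈ 10.7879 mm.
Equal diagonal AOV ⇒ f₂ = f₁ · 10.7879/37.7930 = 59.8 × 0.28545 ≈ 17.0697 mm.
Vertical AOV on the new format = 2·arctan(5.45 / (2 × 17.0697)) = 2·arctan(0.15964) ≈ 18.1403°.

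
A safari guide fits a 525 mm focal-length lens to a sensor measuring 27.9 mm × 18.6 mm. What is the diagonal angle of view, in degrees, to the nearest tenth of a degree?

Sensor diagonal = √(27.9² + 18.6²) = √1124.3700 ≈ 33.5316 mm.
Angle of view α = 2·arctan(d/2f) with d = 33.5316 mm and f = 525 mm.
d/2f = 0.03193; arctan(0.03193) ≈ 1.8291°, so α ≈ 3.6582°.

3.7°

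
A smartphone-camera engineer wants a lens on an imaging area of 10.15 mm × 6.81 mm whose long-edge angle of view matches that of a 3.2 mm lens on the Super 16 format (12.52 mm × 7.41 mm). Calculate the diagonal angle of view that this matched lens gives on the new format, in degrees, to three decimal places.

133.998°

Equal long-edge AOV ⇒ f₂ = f₁ · 10.15/12.52 = 3.2 × 0.81070 ≈ 2.5942 mm.
Sensor diagonal = √(10.15² + 6.81²) = √149.3986 ≈ 12.2229 mm.
Diagonal AOV on the new format = 2·arctan(12.2229 / (2 × 2.5942)) = 2·arctan(2.35576) ≈ 133.9984°.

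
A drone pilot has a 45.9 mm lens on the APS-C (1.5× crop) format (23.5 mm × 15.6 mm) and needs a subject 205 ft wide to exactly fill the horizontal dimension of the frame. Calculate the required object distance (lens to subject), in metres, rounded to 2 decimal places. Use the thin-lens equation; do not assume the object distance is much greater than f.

122.09 m

W: 205 ft × 304.8 mm/ft = 62484.00 mm.
Magnification m = w/W = dᵢ/dₒ; combined with 1/f = 1/dₒ + 1/dᵢ this gives dₒ = f·(1 + W/w).
dₒ = 45.9 mm × (1 + 62484/23.5) = 45.9 × 2659.8935 ≈ 122089.113 mm = 122.089 m.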